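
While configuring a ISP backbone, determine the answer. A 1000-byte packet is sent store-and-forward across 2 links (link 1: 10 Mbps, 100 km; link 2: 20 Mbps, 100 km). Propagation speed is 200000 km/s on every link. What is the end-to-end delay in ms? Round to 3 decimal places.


Packet = 1000 bytes = 8000 bits. Store-and-forward: sum (t_trans + t_prop) per link.
Link 1: t_trans = 8000/(10*10^6) s = 0.8000 ms; t_prop = 100/200000 s = 0.5000 ms; subtotal = 1.3000 ms
Link 2: t_trans = 8000/(20*10^6) s = 0.4000 ms; t_prop = 100/200000 s = 0.5000 ms; subtotal = 0.9000 ms
End-to-end = 1.3000 + 0.9000 = 2.2000 ms -> 2.200 ms (3 dp)

2.200


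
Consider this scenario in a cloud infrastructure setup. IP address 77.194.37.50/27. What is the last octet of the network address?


Given: IP = 77.194.37.50, prefix = /27
Subnet mask = 255.255.255.224
Last octet of IP: 50
Last octet of mask: 224
Network last octet = 50 AND 224 = 32

32


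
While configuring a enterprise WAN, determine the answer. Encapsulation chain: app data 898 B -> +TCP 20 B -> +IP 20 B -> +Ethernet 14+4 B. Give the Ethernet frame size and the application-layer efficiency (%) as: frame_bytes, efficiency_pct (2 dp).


TCP segment = 898 + 20 = 918 B
IP packet = 918 + 20 = 938 B
Ethernet frame = 938 + 14 + 4 = 956 B
Efficiency = app / frame = 898 / 956 = 0.939331 = 93.9331% -> 93.93% (2 dp)

956, 93.93


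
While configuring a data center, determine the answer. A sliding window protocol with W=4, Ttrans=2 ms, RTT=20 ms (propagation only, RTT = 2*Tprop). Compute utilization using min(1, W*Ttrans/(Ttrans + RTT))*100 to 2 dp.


Given: W = 4, Ttrans = 2 ms, RTT = 20 ms (= 2 * Tprop, Tprop = 10 ms)
Cycle time = Ttrans + RTT = 2 + 20 = 22 ms (first packet sent until its ACK returns)
W * Ttrans = 4 * 2 = 8 ms of sending per cycle
W * Ttrans / (Ttrans + RTT) = 8 / 22 = 0.363636
U = min(1, 0.363636) = 0.363636
U% = 36.36%

36.36


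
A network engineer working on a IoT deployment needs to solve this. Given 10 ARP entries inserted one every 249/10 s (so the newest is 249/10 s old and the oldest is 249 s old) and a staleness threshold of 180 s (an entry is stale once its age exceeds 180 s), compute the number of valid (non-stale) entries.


Ages are k * 249/10 s for k = 1..10 (spacing = 24.9000 s).
Entry k is valid iff k * 249/10 <= 180 iff k <= 10 * 180 / 249 = 7.2289
n_valid = floor(7.2289) = 7
(n_stale = 10 - 7 = 3)

7


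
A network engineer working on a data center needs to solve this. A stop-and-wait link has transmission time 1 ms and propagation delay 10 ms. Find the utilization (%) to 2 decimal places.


Given: Ttrans = 1 ms, Tprop = 10 ms
RTT = 2 * Tprop = 2 * 10 = 20 ms
U = Ttrans / (Ttrans + RTT)
U = 1 / (1 + 20)
U = 1 / 21 = 0.047619
U% = 4.76%

4.76


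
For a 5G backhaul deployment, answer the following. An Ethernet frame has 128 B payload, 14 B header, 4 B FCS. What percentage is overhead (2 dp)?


Given: payload = 128 B, header = 14 B, trailer = 4 B
Overhead bytes = header + trailer = 14 + 4 = 18
Total frame = payload + overhead = 128 + 18 = 146
Overhead % = 18 / 146 * 100 = 12.3288% -> 12.33% (2 dp)

12.33


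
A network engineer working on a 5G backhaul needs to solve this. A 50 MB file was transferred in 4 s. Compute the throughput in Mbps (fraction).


Given: file = 50 MB, time = 4 s
File in Mb = 50 * 8 = 400 Mb
Throughput = 400 / 4 Mbps
Throughput = 100 Mbps

100


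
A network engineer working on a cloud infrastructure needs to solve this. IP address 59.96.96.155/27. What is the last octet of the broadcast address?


Given: IP = 59.96.96.155, prefix = /27
Host bits = 32 - 27 = 5
Network last octet = 155 AND mask = 128
Host part size = 2^5 - 1 = 31
Broadcast last octet = 128 OR 31 = 159

159


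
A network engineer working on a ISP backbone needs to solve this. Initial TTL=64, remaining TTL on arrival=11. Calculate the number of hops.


Given: initial TTL = 64, received TTL = 11
Hops = initial TTL - received TTL
Hops = 64 - 11 = 53

53


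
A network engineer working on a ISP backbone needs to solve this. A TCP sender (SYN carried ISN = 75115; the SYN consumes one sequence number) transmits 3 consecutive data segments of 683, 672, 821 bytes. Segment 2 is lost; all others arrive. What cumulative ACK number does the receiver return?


SYN uses sequence number 75115; first data byte = ISN + 1 = 75116.
Segment 1: SEQ = 75116, len = 683 B, covers [75116, 75798]
Segment 2: SEQ = 75799, len = 672 B, covers [75799, 76470] [LOST]
Segment 3: SEQ = 76471, len = 821 B, covers [76471, 77291]
In-order data received: bytes [75116, 75798] (segments 1..1).
Segment 2 missing -> gap begins at byte 75799; later segments buffered out of order.
Cumulative ACK = next expected in-order byte = 75116 + 683 = 75799

75799


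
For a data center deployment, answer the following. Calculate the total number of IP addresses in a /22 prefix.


Given: CIDR prefix /22
Host bits = 32 - 22 = 10
Total addresses = 2^10 = 1024

1024


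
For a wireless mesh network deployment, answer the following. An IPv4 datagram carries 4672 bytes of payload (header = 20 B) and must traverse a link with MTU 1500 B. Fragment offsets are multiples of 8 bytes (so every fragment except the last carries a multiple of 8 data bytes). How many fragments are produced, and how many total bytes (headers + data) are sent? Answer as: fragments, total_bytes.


Max data per non-final fragment = floor((MTU - header)/8)*8 = floor((1500 - 20)/8)*8 = floor(1480/8)*8 = 1480 B
Final fragment needs no 8-byte alignment: it can carry up to MTU - header = 1480 B
Non-final fragments needed = ceil((payload - 1480) / 1480) = ceil(3192/1480) = ceil(2.1568) = 3
Number of fragments = 3 + 1 = 4
Fragment sizes (data): 3 * 1480 B + 232 B (last, 232 <= 1480 OK)
Total bytes sent = payload + n_frags * header = 4672 + 4*20 = 4672 + 80 = 4752 B

4, 4752


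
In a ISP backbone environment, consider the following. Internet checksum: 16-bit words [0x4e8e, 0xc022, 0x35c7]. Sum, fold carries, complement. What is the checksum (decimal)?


Given words: [0x4e8e, 0xc022, 0x35c7]
Step 1: Sum all words
Raw sum = 20110 + 49186 + 13767 = 83063
Step 2: Fold carry: (17527 + 1) = 17528
One's complement = ~17528 & 0xFFFF = 48007

48007


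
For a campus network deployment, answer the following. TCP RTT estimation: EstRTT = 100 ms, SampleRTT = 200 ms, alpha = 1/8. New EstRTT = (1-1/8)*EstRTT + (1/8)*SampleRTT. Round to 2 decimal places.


Given: EstRTT = 100 ms, SampleRTT = 200 ms, alpha = 1/8
New EstRTT = (1 - alpha) * EstRTT + alpha * SampleRTT
(7/8) * 100 = 87.5
(1/8) * 200 = 25
New EstRTT = 87.5 + 25 = 112.5 ms -> 112.50 ms (2 dp)

112.50


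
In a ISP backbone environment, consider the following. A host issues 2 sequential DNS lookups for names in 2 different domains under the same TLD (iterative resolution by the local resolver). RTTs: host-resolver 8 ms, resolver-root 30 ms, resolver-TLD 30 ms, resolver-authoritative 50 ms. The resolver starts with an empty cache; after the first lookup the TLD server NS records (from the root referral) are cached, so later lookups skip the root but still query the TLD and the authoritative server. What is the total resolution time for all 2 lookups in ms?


Lookup 1 (cold cache): local + root + TLD + auth = 8 + 30 + 30 + 50 = 118 ms
Lookups 2..2 (TLD NS cached -> skip root; new domain -> still ask TLD and auth): local + TLD + auth = 8 + 30 + 50 = 88 ms each
Remaining 1 lookups: 1 * 88 = 88 ms
Total = 118 + 88 = 206 ms

206


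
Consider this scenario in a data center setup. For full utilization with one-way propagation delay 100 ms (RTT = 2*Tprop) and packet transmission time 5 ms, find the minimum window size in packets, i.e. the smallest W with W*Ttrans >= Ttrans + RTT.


Given: Ttrans = 5 ms, RTT = 200 ms (= 2 * Tprop, Tprop = 100 ms)
Time until first ACK returns = Ttrans + RTT = 5 + 200 = 205 ms
Need W * Ttrans >= Ttrans + RTT  ->  W >= (Ttrans + RTT) / Ttrans
(Ttrans + RTT) / Ttrans = 205 / 5 = 41
W_min = ceil(41) = 41

41


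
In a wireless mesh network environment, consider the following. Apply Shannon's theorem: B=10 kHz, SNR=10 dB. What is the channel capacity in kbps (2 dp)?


Given: B = 10 kHz, SNR = 10 dB
SNR linear = 10^(10/10) = 10
1 + SNR = 11
log2(11) = 3.4594316186
C = 10 * 1000 * 3.4594316186 = 34594.3162 bps
C = 34.594316 kbps -> 34.59 kbps (2 dp)

34.59


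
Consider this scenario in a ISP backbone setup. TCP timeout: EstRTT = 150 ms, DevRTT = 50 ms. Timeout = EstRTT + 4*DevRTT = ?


Given: EstRTT = 150 ms, DevRTT = 50 ms
Timeout = EstRTT + 4 * DevRTT
4 * DevRTT = 4 * 50 = 200
Timeout = 150 + 200 = 350 ms

350


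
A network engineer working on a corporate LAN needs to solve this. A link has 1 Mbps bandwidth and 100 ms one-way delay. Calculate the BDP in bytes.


Given: bandwidth = 1 Mbps, delay = 100 ms
BDP in bits = 1 * 10^6 * 100 / 1000
BDP in bits = 100000
BDP in bytes = 100000 / 8 = 12500

12500


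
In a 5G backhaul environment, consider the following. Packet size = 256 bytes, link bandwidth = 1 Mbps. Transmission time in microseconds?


Given: packet = 256 bytes, bandwidth = 1 Mbps
Packet in bits = 256 * 8 = 2048 bits
Bandwidth = 1 * 10^6 = 1000000 bps
Time = 2048 / 1000000 seconds
Time in us = 2048 * 10^6 / 1000000 = 2048

2048


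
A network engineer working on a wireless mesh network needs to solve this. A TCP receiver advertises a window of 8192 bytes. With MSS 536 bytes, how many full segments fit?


Given: RWND = 8192 bytes, MSS = 536 bytes
Full segments = floor(RWND / MSS)
Full segments = floor(8192 / 536)
Full segments = floor(15.2836) = 15

15


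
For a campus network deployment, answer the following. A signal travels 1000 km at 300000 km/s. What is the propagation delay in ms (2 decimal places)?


Given: distance = 1000 km, speed = 300000 km/s
Delay = distance / speed = 1000 / 300000 seconds
Delay in ms = 1000 * 1000 / 300000
Delay = 3.3333 ms
Rounded to 2 dp = 3.33 ms

3.33


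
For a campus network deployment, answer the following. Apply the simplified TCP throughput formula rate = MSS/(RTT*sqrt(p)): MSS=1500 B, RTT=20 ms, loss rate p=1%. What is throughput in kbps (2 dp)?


Given: MSS = 1500 bytes, RTT = 20 ms, loss = 1%
RTT in seconds = 20 / 1000 = 0.02
Loss rate = 1% = 0.01
sqrt(loss) = sqrt(0.01) = 0.1
Throughput (bytes/s) = 1500 / (0.02 * 0.1) = 750000.0000
Throughput (kbps) = 750000.0000 * 8 / 1000 = 6000.000000 -> 6000.00 kbps (2 dp)

6000.00


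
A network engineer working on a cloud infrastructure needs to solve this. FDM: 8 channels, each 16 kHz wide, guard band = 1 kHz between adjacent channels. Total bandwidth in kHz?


Given: 8 channels, 16 kHz each, guard = 1 kHz
Channel bandwidth = 8 * 16 = 128 kHz
Guard bands = 7 gaps * 1 kHz = 7 kHz
Total = 128 + 7 = 135 kHz

135


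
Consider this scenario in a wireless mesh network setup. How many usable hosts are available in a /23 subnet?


Given: subnet mask /23
Host bits = 32 - 23 = 9
Total addresses = 2^9 = 512
Usable hosts = 512 - 2 (network + broadcast) = 510

510


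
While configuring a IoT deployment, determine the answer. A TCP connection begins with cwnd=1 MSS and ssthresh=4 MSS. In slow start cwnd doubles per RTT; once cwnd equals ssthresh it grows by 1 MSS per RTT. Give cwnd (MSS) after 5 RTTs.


RTT 0: cwnd = 1 MSS (initial)
RTT 1: cwnd = 2 MSS (slow start, doubled)
RTT 2: cwnd = 4 MSS (slow start, doubled)
RTT 3: cwnd = 5 MSS (congestion avoidance, +1)
RTT 4: cwnd = 6 MSS (congestion avoidance, +1)
RTT 5: cwnd = 7 MSS (congestion avoidance, +1)

7


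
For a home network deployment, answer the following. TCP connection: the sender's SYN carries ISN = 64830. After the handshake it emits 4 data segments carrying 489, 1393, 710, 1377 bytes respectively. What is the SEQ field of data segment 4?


The SYN occupies sequence number ISN = 64830, so the first data byte is ISN + 1 = 64831.
SEQ of data segment i = (ISN + 1) + sum of payload sizes of segments 1..i-1.
Segment 1: SEQ = 64831, payload = 489 bytes
Segment 2: SEQ = 65320, payload = 1393 bytes
Segment 3: SEQ = 66713, payload = 710 bytes
Segment 4: SEQ = 67423, payload = 1377 bytes
SEQ of segment 4 = 64831 + 489 + 1393 + 710 = 67423

67423


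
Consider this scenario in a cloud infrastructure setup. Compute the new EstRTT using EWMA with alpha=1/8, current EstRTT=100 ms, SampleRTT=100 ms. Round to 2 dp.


Given: EstRTT = 100 ms, SampleRTT = 100 ms, alpha = 1/8
New EstRTT = (1 - alpha) * EstRTT + alpha * SampleRTT
(7/8) * 100 = 87.5
(1/8) * 100 = 12.5
New EstRTT = 87.5 + 12.5 = 100 ms -> 100.00 ms (2 dp)

100.00


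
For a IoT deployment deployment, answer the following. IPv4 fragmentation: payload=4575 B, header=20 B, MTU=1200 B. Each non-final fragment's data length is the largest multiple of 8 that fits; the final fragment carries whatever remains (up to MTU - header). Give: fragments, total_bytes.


Max data per non-final fragment = floor((MTU - header)/8)*8 = floor((1200 - 20)/8)*8 = floor(1180/8)*8 = 1176 B
Final fragment needs no 8-byte alignment: it can carry up to MTU - header = 1180 B
Non-final fragments needed = ceil((payload - 1180) / 1176) = ceil(3395/1176) = ceil(2.8869) = 3
Number of fragments = 3 + 1 = 4
Fragment sizes (data): 3 * 1176 B + 1047 B (last, 1047 <= 1180 OK)
Total bytes sent = payload + n_frags * header = 4575 + 4*20 = 4575 + 80 = 4655 B

4, 4655


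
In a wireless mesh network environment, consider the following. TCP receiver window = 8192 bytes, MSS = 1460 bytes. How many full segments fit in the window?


Given: RWND = 8192 bytes, MSS = 1460 bytes
Full segments = floor(RWND / MSS)
Full segments = floor(8192 / 1460)
Full segments = floor(5.611) = 5

5


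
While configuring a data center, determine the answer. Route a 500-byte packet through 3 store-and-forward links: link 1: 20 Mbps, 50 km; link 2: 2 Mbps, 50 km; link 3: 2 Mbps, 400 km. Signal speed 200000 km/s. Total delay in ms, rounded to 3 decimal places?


Packet = 500 bytes = 4000 bits. Store-and-forward: sum (t_trans + t_prop) per link.
Link 1: t_trans = 4000/(20*10^6) s = 0.2000 ms; t_prop = 50/200000 s = 0.2500 ms; subtotal = 0.4500 ms
Link 2: t_trans = 4000/(2*10^6) s = 2.0000 ms; t_prop = 50/200000 s = 0.2500 ms; subtotal = 2.2500 ms
Link 3: t_trans = 4000/(2*10^6) s = 2.0000 ms; t_prop = 400/200000 s = 2.0000 ms; subtotal = 4.0000 ms
End-to-end = 0.4500 + 2.2500 + 4.0000 = 6.7000 ms -> 6.700 ms (3 dp)

6.700


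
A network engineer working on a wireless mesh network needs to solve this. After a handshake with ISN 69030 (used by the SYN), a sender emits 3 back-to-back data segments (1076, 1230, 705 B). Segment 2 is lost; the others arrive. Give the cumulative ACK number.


SYN uses sequence number 69030; first data byte = ISN + 1 = 69031.
Segment 1: SEQ = 69031, len = 1076 B, covers [69031, 70106]
Segment 2: SEQ = 70107, len = 1230 B, covers [70107, 71336] [LOST]
Segment 3: SEQ = 71337, len = 705 B, covers [71337, 72041]
In-order data received: bytes [69031, 70106] (segments 1..1).
Segment 2 missing -> gap begins at byte 70107; later segments buffered out of order.
Cumulative ACK = next expected in-order byte = 69031 + 1076 = 70107

70107


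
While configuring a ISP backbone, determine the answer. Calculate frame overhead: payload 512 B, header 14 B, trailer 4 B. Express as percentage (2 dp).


Given: payload = 512 B, header = 14 B, trailer = 4 B
Overhead bytes = header + trailer = 14 + 4 = 18
Total frame = payload + overhead = 512 + 18 = 530
Overhead % = 18 / 530 * 100 = 3.3962% -> 3.40% (2 dp)

3.40


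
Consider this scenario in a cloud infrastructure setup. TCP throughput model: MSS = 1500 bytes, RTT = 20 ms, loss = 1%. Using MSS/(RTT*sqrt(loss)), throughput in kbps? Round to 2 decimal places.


Given: MSS = 1500 bytes, RTT = 20 ms, loss = 1%
RTT in seconds = 20 / 1000 = 0.02
Loss rate = 1% = 0.01
sqrt(loss) = sqrt(0.01) = 0.1
Throughput (bytes/s) = 1500 / (0.02 * 0.1) = 750000.0000
Throughput (kbps) = 750000.0000 * 8 / 1000 = 6000.000000 -> 6000.00 kbps (2 dp)

6000.00


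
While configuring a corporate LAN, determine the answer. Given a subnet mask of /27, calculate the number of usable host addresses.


Given: subnet mask /27
Host bits = 32 - 27 = 5
Total addresses = 2^5 = 32
Usable hosts = 32 - 2 (network + broadcast) = 30

30


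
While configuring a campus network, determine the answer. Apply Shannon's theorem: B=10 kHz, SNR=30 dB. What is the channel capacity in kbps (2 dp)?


Given: B = 10 kHz, SNR = 30 dB
SNR linear = 10^(30/10) = 1000
1 + SNR = 1001
log2(1001) = 9.9672262588
C = 10 * 1000 * 9.9672262588 = 99672.2626 bps
C = 99.672263 kbps -> 99.67 kbps (2 dp)

99.67


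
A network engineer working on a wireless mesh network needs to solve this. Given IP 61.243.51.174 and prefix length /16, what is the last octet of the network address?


Given: IP = 61.243.51.174, prefix = /16
Subnet mask = 255.255.0.0
Last octet of IP: 174
Last octet of mask: 0
Network last octet = 174 AND 0 = 0

0


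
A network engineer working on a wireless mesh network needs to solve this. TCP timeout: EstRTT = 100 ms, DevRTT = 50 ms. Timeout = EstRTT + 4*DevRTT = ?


Given: EstRTT = 100 ms, DevRTT = 50 ms
Timeout = EstRTT + 4 * DevRTT
4 * DevRTT = 4 * 50 = 200
Timeout = 100 + 200 = 300 ms

300


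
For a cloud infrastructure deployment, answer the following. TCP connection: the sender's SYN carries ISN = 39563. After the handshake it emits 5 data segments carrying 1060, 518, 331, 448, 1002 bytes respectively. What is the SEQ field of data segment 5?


The SYN occupies sequence number ISN = 39563, so the first data byte is ISN + 1 = 39564.
SEQ of data segment i = (ISN + 1) + sum of payload sizes of segments 1..i-1.
Segment 1: SEQ = 39564, payload = 1060 bytes
Segment 2: SEQ = 40624, payload = 518 bytes
Segment 3: SEQ = 41142, payload = 331 bytes
Segment 4: SEQ = 41473, payload = 448 bytes
Segment 5: SEQ = 41921, payload = 1002 bytes
SEQ of segment 5 = 39564 + 1060 + 518 + 331 + 448 = 41921

41921


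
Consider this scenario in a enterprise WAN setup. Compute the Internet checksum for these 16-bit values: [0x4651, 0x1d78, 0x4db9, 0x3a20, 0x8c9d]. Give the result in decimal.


Given words: [0x4651, 0x1d78, 0x4db9, 0x3a20, 0x8c9d]
Step 1: Sum all words
Raw sum = 18001 + 7544 + 19897 + 14880 + 35997 = 96319
Step 2: Fold carry: (30783 + 1) = 30784
One's complement = ~30784 & 0xFFFF = 34751

34751


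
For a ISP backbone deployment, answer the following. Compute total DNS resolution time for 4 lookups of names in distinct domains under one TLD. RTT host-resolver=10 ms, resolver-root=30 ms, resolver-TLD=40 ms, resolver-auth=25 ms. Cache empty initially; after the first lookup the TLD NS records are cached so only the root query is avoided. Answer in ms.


Lookup 1 (cold cache): local + root + TLD + auth = 10 + 30 + 40 + 25 = 105 ms
Lookups 2..4 (TLD NS cached -> skip root; new domain -> still ask TLD and auth): local + TLD + auth = 10 + 40 + 25 = 75 ms each
Remaining 3 lookups: 3 * 75 = 225 ms
Total = 105 + 225 = 330 ms

330


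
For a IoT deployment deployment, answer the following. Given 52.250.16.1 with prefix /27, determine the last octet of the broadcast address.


Given: IP = 52.250.16.1, prefix = /27
Host bits = 32 - 27 = 5
Network last octet = 1 AND mask = 0
Host part size = 2^5 - 1 = 31
Broadcast last octet = 0 OR 31 = 31

31


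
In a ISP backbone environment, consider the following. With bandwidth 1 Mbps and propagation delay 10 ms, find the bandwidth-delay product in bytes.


Given: bandwidth = 1 Mbps, delay = 10 ms
BDP in bits = 1 * 10^6 * 10 / 1000
BDP in bits = 10000
BDP in bytes = 10000 / 8 = 1250

1250


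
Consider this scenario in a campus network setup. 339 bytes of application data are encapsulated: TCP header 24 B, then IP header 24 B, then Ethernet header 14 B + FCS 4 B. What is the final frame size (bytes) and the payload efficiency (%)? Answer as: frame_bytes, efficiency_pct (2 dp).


TCP segment = 339 + 24 = 363 B
IP packet = 363 + 24 = 387 B
Ethernet frame = 387 + 14 + 4 = 405 B
Efficiency = app / frame = 339 / 405 = 0.837037 = 83.7037% -> 83.70% (2 dp)

405, 83.70


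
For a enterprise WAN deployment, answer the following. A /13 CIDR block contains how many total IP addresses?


Given: CIDR prefix /13
Host bits = 32 - 13 = 19
Total addresses = 2^19 = 524288

524288


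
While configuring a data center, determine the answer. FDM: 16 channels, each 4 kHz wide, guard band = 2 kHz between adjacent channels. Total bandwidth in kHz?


Given: 16 channels, 4 kHz each, guard = 2 kHz
Channel bandwidth = 16 * 4 = 64 kHz
Guard bands = 15 gaps * 2 kHz = 30 kHz
Total = 64 + 30 = 94 kHz

94


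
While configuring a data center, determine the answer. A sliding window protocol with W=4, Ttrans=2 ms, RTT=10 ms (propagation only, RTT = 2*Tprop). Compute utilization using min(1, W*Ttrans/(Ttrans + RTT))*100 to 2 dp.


Given: W = 4, Ttrans = 2 ms, RTT = 10 ms (= 2 * Tprop, Tprop = 5 ms)
Cycle time = Ttrans + RTT = 2 + 10 = 12 ms (first packet sent until its ACK returns)
W * Ttrans = 4 * 2 = 8 ms of sending per cycle
W * Ttrans / (Ttrans + RTT) = 8 / 12 = 0.666667
U = min(1, 0.666667) = 0.666667
U% = 66.67%

66.67


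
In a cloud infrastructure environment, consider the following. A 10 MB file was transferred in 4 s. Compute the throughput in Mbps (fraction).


Given: file = 10 MB, time = 4 s
File in Mb = 10 * 8 = 80 Mb
Throughput = 80 / 4 Mbps
Throughput = 20 Mbps

20


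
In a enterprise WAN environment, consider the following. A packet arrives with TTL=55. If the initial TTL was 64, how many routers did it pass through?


Given: initial TTL = 64, received TTL = 55
Hops = initial TTL - received TTL
Hops = 64 - 55 = 9

9


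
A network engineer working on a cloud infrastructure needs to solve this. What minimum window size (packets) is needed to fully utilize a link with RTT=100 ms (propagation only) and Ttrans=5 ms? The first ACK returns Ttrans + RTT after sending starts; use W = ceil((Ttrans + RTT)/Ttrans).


Given: Ttrans = 5 ms, RTT = 100 ms (= 2 * Tprop, Tprop = 50 ms)
Time until first ACK returns = Ttrans + RTT = 5 + 100 = 105 ms
Need W * Ttrans >= Ttrans + RTT  ->  W >= (Ttrans + RTT) / Ttrans
(Ttrans + RTT) / Ttrans = 105 / 5 = 21
W_min = ceil(21) = 21

21


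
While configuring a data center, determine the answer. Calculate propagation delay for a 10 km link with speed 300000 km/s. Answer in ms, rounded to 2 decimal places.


Given: distance = 10 km, speed = 300000 km/s
Delay = distance / speed = 10 / 300000 seconds
Delay in ms = 10 * 1000 / 300000
Delay = 0.0333 ms
Rounded to 2 dp = 0.03 ms

0.03


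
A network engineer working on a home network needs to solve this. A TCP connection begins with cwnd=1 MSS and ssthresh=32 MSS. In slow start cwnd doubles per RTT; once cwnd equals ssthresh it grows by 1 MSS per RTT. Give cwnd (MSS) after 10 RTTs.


RTT 0: cwnd = 1 MSS (initial)
RTT 1: cwnd = 2 MSS (slow start, doubled)
RTT 2: cwnd = 4 MSS (slow start, doubled)
RTT 3: cwnd = 8 MSS (slow start, doubled)
RTT 4: cwnd = 16 MSS (slow start, doubled)
RTT 5: cwnd = 32 MSS (slow start, doubled)
RTT 6: cwnd = 33 MSS (congestion avoidance, +1)
RTT 7: cwnd = 34 MSS (congestion avoidance, +1)
RTT 8: cwnd = 35 MSS (congestion avoidance, +1)
RTT 9: cwnd = 36 MSS (congestion avoidance, +1)
RTT 10: cwnd = 37 MSS (congestion avoidance, +1)

37


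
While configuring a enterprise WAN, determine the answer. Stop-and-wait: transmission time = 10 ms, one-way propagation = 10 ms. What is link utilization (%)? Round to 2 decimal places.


Given: Ttrans = 10 ms, Tprop = 10 ms
RTT = 2 * Tprop = 2 * 10 = 20 ms
U = Ttrans / (Ttrans + RTT)
U = 10 / (10 + 20)
U = 10 / 30 = 0.333333
U% = 33.33%

33.33


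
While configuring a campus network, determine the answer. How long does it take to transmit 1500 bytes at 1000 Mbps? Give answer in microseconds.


Given: packet = 1500 bytes, bandwidth = 1000 Mbps
Packet in bits = 1500 * 8 = 12000 bits
Bandwidth = 1000 * 10^6 = 1000000000 bps
Time = 12000 / 1000000000 seconds
Time in us = 12000 * 10^6 / 1000000000 = 12

12


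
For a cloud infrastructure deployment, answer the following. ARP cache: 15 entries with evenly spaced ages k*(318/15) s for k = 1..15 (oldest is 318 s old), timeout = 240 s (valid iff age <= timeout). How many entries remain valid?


Ages are k * 318/15 s for k = 1..15 (spacing = 21.2000 s).
Entry k is valid iff k * 318/15 <= 240 iff k <= 15 * 240 / 318 = 11.3208
n_valid = floor(11.3208) = 11
(n_stale = 15 - 11 = 4)

11


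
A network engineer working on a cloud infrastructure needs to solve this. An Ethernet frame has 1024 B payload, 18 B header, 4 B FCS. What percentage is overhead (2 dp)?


Given: payload = 1024 B, header = 18 B, trailer = 4 B
Overhead bytes = header + trailer = 18 + 4 = 22
Total frame = payload + overhead = 1024 + 22 = 1046
Overhead % = 22 / 1046 * 100 = 2.1033% -> 2.10% (2 dp)

2.10


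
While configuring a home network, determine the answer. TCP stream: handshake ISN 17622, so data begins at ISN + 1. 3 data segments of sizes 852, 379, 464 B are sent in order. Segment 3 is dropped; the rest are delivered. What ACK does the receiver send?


SYN uses sequence number 17622; first data byte = ISN + 1 = 17623.
Segment 1: SEQ = 17623, len = 852 B, covers [17623, 18474]
Segment 2: SEQ = 18475, len = 379 B, covers [18475, 18853]
Segment 3: SEQ = 18854, len = 464 B, covers [18854, 19317] [LOST]
In-order data received: bytes [17623, 18853] (segments 1..2).
Segment 3 missing -> gap begins at byte 18854.
Cumulative ACK = next expected in-order byte = 17623 + 852 + 379 = 18854

18854


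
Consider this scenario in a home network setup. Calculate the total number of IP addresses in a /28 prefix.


Given: CIDR prefix /28
Host bits = 32 - 28 = 4
Total addresses = 2^4 = 16

16


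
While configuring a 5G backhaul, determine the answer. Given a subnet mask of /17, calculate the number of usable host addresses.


Given: subnet mask /17
Host bits = 32 - 17 = 15
Total addresses = 2^15 = 32768
Usable hosts = 32768 - 2 (network + broadcast) = 32766

32766


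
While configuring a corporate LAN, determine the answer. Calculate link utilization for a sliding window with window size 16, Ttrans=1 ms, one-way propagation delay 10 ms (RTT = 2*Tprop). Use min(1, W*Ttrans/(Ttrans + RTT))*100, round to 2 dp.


Given: W = 16, Ttrans = 1 ms, RTT = 20 ms (= 2 * Tprop, Tprop = 10 ms)
Cycle time = Ttrans + RTT = 1 + 20 = 21 ms (first packet sent until its ACK returns)
W * Ttrans = 16 * 1 = 16 ms of sending per cycle
W * Ttrans / (Ttrans + RTT) = 16 / 21 = 0.761905
U = min(1, 0.761905) = 0.761905
U% = 76.19%

76.19


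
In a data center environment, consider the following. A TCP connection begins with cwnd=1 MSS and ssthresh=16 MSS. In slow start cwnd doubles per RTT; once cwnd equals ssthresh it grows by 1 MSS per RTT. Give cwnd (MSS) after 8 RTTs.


RTT 0: cwnd = 1 MSS (initial)
RTT 1: cwnd = 2 MSS (slow start, doubled)
RTT 2: cwnd = 4 MSS (slow start, doubled)
RTT 3: cwnd = 8 MSS (slow start, doubled)
RTT 4: cwnd = 16 MSS (slow start, doubled)
RTT 5: cwnd = 17 MSS (congestion avoidance, +1)
RTT 6: cwnd = 18 MSS (congestion avoidance, +1)
RTT 7: cwnd = 19 MSS (congestion avoidance, +1)
RTT 8: cwnd = 20 MSS (congestion avoidance, +1)

20


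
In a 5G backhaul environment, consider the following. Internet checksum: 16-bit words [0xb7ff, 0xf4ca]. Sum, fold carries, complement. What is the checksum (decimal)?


Given words: [0xb7ff, 0xf4ca]
Step 1: Sum all words
Raw sum = 47103 + 62666 = 109769
Step 2: Fold carry: (44233 + 1) = 44234
One's complement = ~44234 & 0xFFFF = 21301

21301


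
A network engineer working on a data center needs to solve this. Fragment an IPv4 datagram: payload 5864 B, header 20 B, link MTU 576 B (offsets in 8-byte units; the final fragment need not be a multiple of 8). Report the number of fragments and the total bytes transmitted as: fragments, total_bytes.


Max data per non-final fragment = floor((MTU - header)/8)*8 = floor((576 - 20)/8)*8 = floor(556/8)*8 = 552 B
Final fragment needs no 8-byte alignment: it can carry up to MTU - header = 556 B
Non-final fragments needed = ceil((payload - 556) / 552) = ceil(5308/552) = ceil(9.6159) = 10
Number of fragments = 10 + 1 = 11
Fragment sizes (data): 10 * 552 B + 344 B (last, 344 <= 556 OK)
Total bytes sent = payload + n_frags * header = 5864 + 11*20 = 5864 + 220 = 6084 B

11, 6084


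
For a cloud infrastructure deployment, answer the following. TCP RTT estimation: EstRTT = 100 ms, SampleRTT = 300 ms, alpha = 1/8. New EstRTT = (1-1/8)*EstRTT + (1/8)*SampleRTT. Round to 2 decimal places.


Given: EstRTT = 100 ms, SampleRTT = 300 ms, alpha = 1/8
New EstRTT = (1 - alpha) * EstRTT + alpha * SampleRTT
(7/8) * 100 = 87.5
(1/8) * 300 = 37.5
New EstRTT = 87.5 + 37.5 = 125 ms -> 125.00 ms (2 dp)

125.00


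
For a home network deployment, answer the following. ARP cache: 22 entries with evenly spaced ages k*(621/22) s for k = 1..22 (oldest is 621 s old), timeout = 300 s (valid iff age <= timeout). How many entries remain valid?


Ages are k * 621/22 s for k = 1..22 (spacing = 28.2273 s).
Entry k is valid iff k * 621/22 <= 300 iff k <= 22 * 300 / 621 = 10.6280
n_valid = floor(10.6280) = 10
(n_stale = 22 - 10 = 12)

10


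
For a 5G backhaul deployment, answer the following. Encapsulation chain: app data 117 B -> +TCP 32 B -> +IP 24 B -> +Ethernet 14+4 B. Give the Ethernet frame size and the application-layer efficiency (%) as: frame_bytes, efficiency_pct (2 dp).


TCP segment = 117 + 32 = 149 B
IP packet = 149 + 24 = 173 B
Ethernet frame = 173 + 14 + 4 = 191 B
Efficiency = app / frame = 117 / 191 = 0.612565 = 61.2565% -> 61.26% (2 dp)

191, 61.26


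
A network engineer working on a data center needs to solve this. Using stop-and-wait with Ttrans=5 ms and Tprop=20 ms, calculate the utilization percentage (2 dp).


Given: Ttrans = 5 ms, Tprop = 20 ms
RTT = 2 * Tprop = 2 * 20 = 40 ms
U = Ttrans / (Ttrans + RTT)
U = 5 / (5 + 40)
U = 5 / 45 = 0.111111
U% = 11.11%

11.11


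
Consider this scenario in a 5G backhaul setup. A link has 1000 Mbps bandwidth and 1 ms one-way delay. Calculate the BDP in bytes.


Given: bandwidth = 1000 Mbps, delay = 1 ms
BDP in bits = 1000 * 10^6 * 1 / 1000
BDP in bits = 1000000
BDP in bytes = 1000000 / 8 = 125000

125000


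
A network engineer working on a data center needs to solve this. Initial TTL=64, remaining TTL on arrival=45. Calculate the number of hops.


Given: initial TTL = 64, received TTL = 45
Hops = initial TTL - received TTL
Hops = 64 - 45 = 19

19


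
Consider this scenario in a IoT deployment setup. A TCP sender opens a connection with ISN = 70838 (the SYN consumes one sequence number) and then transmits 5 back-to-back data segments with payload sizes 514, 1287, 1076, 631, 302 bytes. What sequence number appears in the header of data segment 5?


The SYN occupies sequence number ISN = 70838, so the first data byte is ISN + 1 = 70839.
SEQ of data segment i = (ISN + 1) + sum of payload sizes of segments 1..i-1.
Segment 1: SEQ = 70839, payload = 514 bytes
Segment 2: SEQ = 71353, payload = 1287 bytes
Segment 3: SEQ = 72640, payload = 1076 bytes
Segment 4: SEQ = 73716, payload = 631 bytes
Segment 5: SEQ = 74347, payload = 302 bytes
SEQ of segment 5 = 70839 + 514 + 1287 + 1076 + 631 = 74347

74347


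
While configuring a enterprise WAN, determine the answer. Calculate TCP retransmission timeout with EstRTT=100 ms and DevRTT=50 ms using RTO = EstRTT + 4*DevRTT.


Given: EstRTT = 100 ms, DevRTT = 50 ms
Timeout = EstRTT + 4 * DevRTT
4 * DevRTT = 4 * 50 = 200
Timeout = 100 + 200 = 300 ms

300


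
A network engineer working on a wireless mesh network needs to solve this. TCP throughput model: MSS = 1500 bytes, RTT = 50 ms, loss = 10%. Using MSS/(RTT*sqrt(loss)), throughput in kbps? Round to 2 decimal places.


Given: MSS = 1500 bytes, RTT = 50 ms, loss = 10%
RTT in seconds = 50 / 1000 = 0.05
Loss rate = 10% = 0.1
sqrt(loss) = sqrt(0.1) = 0.316227766017
Throughput (bytes/s) = 1500 / (0.05 * 0.316227766017) = 94868.3298
Throughput (kbps) = 94868.3298 * 8 / 1000 = 758.946638 -> 758.95 kbps (2 dp)

758.95


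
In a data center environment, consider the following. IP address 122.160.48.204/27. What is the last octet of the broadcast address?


Given: IP = 122.160.48.204, prefix = /27
Host bits = 32 - 27 = 5
Network last octet = 204 AND mask = 192
Host part size = 2^5 - 1 = 31
Broadcast last octet = 192 OR 31 = 223

223


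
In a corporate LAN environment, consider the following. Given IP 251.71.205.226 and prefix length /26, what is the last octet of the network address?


Given: IP = 251.71.205.226, prefix = /26
Subnet mask = 255.255.255.192
Last octet of IP: 226
Last octet of mask: 192
Network last octet = 226 AND 192 = 192

192


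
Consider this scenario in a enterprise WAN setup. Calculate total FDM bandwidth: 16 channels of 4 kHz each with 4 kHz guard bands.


Given: 16 channels, 4 kHz each, guard = 4 kHz
Channel bandwidth = 16 * 4 = 64 kHz
Guard bands = 15 gaps * 4 kHz = 60 kHz
Total = 64 + 60 = 124 kHz

124


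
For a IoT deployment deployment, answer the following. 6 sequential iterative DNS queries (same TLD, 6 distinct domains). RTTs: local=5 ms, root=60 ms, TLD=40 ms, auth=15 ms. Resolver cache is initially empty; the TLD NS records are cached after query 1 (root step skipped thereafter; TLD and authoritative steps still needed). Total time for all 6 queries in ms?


Lookup 1 (cold cache): local + root + TLD + auth = 5 + 60 + 40 + 15 = 120 ms
Lookups 2..6 (TLD NS cached -> skip root; new domain -> still ask TLD and auth): local + TLD + auth = 5 + 40 + 15 = 60 ms each
Remaining 5 lookups: 5 * 60 = 300 ms
Total = 120 + 300 = 420 ms

420


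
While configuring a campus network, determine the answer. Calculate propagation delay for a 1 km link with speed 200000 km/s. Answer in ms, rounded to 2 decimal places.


Given: distance = 1 km, speed = 200000 km/s
Delay = distance / speed = 1 / 200000 seconds
Delay in ms = 1 * 1000 / 200000
Delay = 0.0050 ms
Rounded to 2 dp = 0.01 ms

0.01


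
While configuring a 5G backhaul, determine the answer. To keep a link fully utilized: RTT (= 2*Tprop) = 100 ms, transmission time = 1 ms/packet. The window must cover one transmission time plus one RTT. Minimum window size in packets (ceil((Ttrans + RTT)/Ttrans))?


Given: Ttrans = 1 ms, RTT = 100 ms (= 2 * Tprop, Tprop = 50 ms)
Time until first ACK returns = Ttrans + RTT = 1 + 100 = 101 ms
Need W * Ttrans >= Ttrans + RTT  ->  W >= (Ttrans + RTT) / Ttrans
(Ttrans + RTT) / Ttrans = 101 / 1 = 101
W_min = ceil(101) = 101

101


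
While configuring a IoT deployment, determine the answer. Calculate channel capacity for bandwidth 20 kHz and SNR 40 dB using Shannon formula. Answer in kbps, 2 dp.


Given: B = 20 kHz, SNR = 40 dB
SNR linear = 10^(40/10) = 10000
1 + SNR = 10001
log2(10001) = 13.2878566418
C = 20 * 1000 * 13.2878566418 = 265757.1328 bps
C = 265.757133 kbps -> 265.76 kbps (2 dp)

265.76


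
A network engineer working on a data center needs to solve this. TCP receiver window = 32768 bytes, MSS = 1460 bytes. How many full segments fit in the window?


Given: RWND = 32768 bytes, MSS = 1460 bytes
Full segments = floor(RWND / MSS)
Full segments = floor(32768 / 1460)
Full segments = floor(22.4438) = 22

22


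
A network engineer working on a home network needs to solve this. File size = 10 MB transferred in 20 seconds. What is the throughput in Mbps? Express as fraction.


Given: file = 10 MB, time = 20 s
File in Mb = 10 * 8 = 80 Mb
Throughput = 80 / 20 Mbps
Throughput = 4 Mbps

4


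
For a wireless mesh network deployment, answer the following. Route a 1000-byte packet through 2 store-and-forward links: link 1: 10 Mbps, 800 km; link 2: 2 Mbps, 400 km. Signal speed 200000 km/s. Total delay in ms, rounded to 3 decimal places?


Packet = 1000 bytes = 8000 bits. Store-and-forward: sum (t_trans + t_prop) per link.
Link 1: t_trans = 8000/(10*10^6) s = 0.8000 ms; t_prop = 800/200000 s = 4.0000 ms; subtotal = 4.8000 ms
Link 2: t_trans = 8000/(2*10^6) s = 4.0000 ms; t_prop = 400/200000 s = 2.0000 ms; subtotal = 6.0000 ms
End-to-end = 4.8000 + 6.0000 = 10.8000 ms -> 10.800 ms (3 dp)

10.800


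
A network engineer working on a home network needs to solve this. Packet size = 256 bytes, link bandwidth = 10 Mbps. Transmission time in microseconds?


Given: packet = 256 bytes, bandwidth = 10 Mbps
Packet in bits = 256 * 8 = 2048 bits
Bandwidth = 10 * 10^6 = 10000000 bps
Time = 2048 / 10000000 seconds
Time in us = 2048 * 10^6 / 10000000 = 204.8

204.8


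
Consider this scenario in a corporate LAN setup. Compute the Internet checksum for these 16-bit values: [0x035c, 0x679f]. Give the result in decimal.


Given words: [0x035c, 0x679f]
Step 1: Sum all words
Raw sum = 860 + 26527 = 27387
One's complement = ~27387 & 0xFFFF = 38148

38148


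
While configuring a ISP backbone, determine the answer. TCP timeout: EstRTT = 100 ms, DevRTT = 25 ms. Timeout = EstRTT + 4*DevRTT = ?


Given: EstRTT = 100 ms, DevRTT = 25 ms
Timeout = EstRTT + 4 * DevRTT
4 * DevRTT = 4 * 25 = 100
Timeout = 100 + 100 = 200 ms

200


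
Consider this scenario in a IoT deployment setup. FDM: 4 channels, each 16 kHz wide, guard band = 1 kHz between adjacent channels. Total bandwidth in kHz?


Given: 4 channels, 16 kHz each, guard = 1 kHz
Channel bandwidth = 4 * 16 = 64 kHz
Guard bands = 3 gaps * 1 kHz = 3 kHz
Total = 64 + 3 = 67 kHz

67


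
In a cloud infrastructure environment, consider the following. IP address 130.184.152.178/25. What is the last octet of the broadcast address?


Given: IP = 130.184.152.178, prefix = /25
Host bits = 32 - 25 = 7
Network last octet = 178 AND mask = 128
Host part size = 2^7 - 1 = 127
Broadcast last octet = 128 OR 127 = 255

255


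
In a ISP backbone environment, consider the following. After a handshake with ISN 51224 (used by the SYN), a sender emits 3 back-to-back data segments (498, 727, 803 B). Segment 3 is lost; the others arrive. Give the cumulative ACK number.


SYN uses sequence number 51224; first data byte = ISN + 1 = 51225.
Segment 1: SEQ = 51225, len = 498 B, covers [51225, 51722]
Segment 2: SEQ = 51723, len = 727 B, covers [51723, 52449]
Segment 3: SEQ = 52450, len = 803 B, covers [52450, 53252] [LOST]
In-order data received: bytes [51225, 52449] (segments 1..2).
Segment 3 missing -> gap begins at byte 52450.
Cumulative ACK = next expected in-order byte = 51225 + 498 + 727 = 52450

52450


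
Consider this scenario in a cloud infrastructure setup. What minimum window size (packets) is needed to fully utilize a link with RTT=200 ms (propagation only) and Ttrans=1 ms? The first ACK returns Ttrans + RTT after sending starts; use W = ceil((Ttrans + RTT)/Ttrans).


Given: Ttrans = 1 ms, RTT = 200 ms (= 2 * Tprop, Tprop = 100 ms)
Time until first ACK returns = Ttrans + RTT = 1 + 200 = 201 ms
Need W * Ttrans >= Ttrans + RTT  ->  W >= (Ttrans + RTT) / Ttrans
(Ttrans + RTT) / Ttrans = 201 / 1 = 201
W_min = ceil(201) = 201

201


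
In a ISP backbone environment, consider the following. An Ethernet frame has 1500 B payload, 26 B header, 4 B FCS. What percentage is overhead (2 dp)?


Given: payload = 1500 B, header = 26 B, trailer = 4 B
Overhead bytes = header + trailer = 26 + 4 = 30
Total frame = payload + overhead = 1500 + 30 = 1530
Overhead % = 30 / 1530 * 100 = 1.9608% -> 1.96% (2 dp)

1.96


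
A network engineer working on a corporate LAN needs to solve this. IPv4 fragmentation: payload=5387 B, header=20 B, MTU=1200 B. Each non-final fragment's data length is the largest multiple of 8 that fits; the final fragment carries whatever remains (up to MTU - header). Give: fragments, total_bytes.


Max data per non-final fragment = floor((MTU - header)/8)*8 = floor((1200 - 20)/8)*8 = floor(1180/8)*8 = 1176 B
Final fragment needs no 8-byte alignment: it can carry up to MTU - header = 1180 B
Non-final fragments needed = ceil((payload - 1180) / 1176) = ceil(4207/1176) = ceil(3.5774) = 4
Number of fragments = 4 + 1 = 5
Fragment sizes (data): 4 * 1176 B + 683 B (last, 683 <= 1180 OK)
Total bytes sent = payload + n_frags * header = 5387 + 5*20 = 5387 + 100 = 5487 B

5, 5487
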